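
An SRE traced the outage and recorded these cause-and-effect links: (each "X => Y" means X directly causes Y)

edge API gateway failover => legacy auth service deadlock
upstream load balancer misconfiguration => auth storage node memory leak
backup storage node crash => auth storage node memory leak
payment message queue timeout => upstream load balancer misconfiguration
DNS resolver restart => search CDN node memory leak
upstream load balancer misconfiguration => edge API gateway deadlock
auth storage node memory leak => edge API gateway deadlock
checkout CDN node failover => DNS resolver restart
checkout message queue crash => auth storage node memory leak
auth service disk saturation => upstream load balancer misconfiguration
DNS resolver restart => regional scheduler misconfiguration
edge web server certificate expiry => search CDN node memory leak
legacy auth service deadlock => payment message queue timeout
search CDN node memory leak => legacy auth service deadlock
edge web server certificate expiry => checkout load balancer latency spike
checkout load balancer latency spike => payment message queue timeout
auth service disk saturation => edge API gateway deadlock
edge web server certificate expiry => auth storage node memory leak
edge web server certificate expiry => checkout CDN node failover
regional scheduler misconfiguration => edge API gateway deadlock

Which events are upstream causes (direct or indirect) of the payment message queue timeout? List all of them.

Immediate causes of the payment message queue timeout: the checkout load balancer latency spike, the legacy auth service deadlock.
Further upstream: the edge web server certificate expiry, the checkout CDN node failover, the edge API gateway failover, the DNS resolver restart, the search CDN node memory leak.

the DNS resolver restart, the checkout CDN node failover, the checkout load balancer latency spike, the edge API gateway failover, the edge web server certificate expiry, the legacy auth service deadlock, the search CDN node memory leak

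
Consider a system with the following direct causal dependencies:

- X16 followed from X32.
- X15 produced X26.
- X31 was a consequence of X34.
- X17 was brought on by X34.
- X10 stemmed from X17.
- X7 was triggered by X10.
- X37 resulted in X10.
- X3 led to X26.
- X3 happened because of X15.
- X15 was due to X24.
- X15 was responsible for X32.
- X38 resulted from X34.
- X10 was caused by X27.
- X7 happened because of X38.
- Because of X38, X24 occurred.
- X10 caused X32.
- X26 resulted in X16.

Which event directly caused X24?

Upstream contributors include X34, but only X38 feeds directly into X24.

X38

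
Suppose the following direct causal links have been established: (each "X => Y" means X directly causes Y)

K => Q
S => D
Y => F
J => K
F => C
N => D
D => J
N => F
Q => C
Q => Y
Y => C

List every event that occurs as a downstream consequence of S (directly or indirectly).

C, D, F, J, K, Q, Y

Direct effects: D.
2 steps out: J.
3 steps out: K.
4 steps out: Q.
5 steps out: Y, C.
6 steps out: F.
Not reachable from it: N.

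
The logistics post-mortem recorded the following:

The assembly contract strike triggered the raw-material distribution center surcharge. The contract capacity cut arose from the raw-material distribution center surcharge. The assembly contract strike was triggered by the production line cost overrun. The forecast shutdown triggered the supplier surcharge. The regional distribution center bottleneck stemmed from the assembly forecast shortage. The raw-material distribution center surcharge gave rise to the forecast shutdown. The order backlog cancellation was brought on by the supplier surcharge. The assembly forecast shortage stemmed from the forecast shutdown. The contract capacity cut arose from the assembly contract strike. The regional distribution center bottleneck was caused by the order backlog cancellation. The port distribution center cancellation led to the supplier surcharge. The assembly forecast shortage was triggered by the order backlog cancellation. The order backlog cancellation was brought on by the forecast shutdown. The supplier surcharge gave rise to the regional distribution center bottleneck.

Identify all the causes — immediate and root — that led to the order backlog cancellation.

the assembly contract strike, the forecast shutdown, the port distribution center cancellation, the production line cost overrun, the raw-material distribution center surcharge, the supplier surcharge

Immediate causes of the order backlog cancellation: the forecast shutdown, the supplier surcharge.
Further upstream: the production line cost overrun, the assembly contract strike, the raw-material distribution center surcharge, the port distribution center cancellation.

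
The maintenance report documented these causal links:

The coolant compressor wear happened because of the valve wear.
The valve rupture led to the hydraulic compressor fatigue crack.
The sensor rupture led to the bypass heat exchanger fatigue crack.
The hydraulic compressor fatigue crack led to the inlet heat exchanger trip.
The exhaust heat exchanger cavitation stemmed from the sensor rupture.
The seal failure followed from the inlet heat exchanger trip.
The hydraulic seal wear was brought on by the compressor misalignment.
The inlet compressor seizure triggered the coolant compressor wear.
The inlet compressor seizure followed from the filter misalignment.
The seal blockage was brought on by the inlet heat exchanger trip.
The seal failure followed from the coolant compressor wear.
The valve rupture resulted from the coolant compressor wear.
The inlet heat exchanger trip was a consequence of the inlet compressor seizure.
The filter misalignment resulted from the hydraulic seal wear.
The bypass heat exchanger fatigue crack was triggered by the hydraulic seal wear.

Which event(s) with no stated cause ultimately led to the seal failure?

the compressor misalignment, the valve wear

Tracing upstream from the seal failure: the seal failure ← the coolant compressor wear ← the inlet compressor seizure ← the filter misalignment ← the hydraulic seal wear ← the compressor misalignment.
A separate upstream branch: the seal failure ← the coolant compressor wear ← the valve wear.
Each of those chain origins has no stated cause.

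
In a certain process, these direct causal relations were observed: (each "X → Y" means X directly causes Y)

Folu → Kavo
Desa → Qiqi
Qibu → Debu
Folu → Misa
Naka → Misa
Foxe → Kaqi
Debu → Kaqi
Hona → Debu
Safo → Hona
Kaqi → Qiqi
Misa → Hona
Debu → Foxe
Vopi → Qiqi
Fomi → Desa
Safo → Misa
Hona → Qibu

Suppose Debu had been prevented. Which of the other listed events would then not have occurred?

Foxe, Kaqi

Downstream of Debu: Foxe, Kaqi, Qiqi.
Of those, still caused via another path: Qiqi.
The remainder have no surviving cause.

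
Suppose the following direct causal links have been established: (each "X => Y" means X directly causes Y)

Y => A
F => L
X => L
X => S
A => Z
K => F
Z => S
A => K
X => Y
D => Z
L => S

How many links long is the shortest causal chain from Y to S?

Shortest chain: Y → A → Z → S.

3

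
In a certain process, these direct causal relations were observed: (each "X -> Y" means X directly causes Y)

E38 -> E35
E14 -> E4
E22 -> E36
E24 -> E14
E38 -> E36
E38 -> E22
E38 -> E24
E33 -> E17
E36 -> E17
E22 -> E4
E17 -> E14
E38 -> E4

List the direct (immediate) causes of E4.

Upstream contributors include E24, E36, E17, E33, but only E14, E22, E38 feed directly into E4.

E14, E22, E38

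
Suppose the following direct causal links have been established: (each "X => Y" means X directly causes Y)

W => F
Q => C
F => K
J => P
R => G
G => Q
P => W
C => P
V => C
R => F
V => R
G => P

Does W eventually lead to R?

W leads to F, K; R is not among them.

No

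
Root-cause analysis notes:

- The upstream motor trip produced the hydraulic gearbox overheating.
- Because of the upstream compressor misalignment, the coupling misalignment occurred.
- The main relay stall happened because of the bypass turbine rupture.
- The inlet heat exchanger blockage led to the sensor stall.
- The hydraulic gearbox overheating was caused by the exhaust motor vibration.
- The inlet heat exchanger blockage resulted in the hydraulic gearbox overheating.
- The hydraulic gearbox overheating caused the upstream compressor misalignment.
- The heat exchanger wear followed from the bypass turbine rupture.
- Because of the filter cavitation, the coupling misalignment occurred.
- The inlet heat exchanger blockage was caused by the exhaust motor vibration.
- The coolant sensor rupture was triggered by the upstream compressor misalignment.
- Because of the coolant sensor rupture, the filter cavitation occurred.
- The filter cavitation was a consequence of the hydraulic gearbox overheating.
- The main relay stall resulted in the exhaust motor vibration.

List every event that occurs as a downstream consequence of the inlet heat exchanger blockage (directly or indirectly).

the coolant sensor rupture, the coupling misalignment, the filter cavitation, the hydraulic gearbox overheating, the sensor stall, the upstream compressor misalignment

Direct effects: the sensor stall, the hydraulic gearbox overheating.
2 steps out: the upstream compressor misalignment, the filter cavitation.
3 steps out: the coolant sensor rupture, the coupling misalignment.
Not reachable from it: the bypass turbine rupture, the main relay stall, the exhaust motor vibration, the heat exchanger wear, the upstream motor trip.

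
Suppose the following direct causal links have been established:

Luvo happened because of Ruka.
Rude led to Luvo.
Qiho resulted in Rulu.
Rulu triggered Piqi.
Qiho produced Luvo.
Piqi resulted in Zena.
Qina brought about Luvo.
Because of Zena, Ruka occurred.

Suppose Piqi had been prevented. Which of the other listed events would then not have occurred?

Downstream of Piqi: Zena, Ruka, Luvo.
Of those, still caused via another path: Luvo.
The remainder have no surviving cause.

Ruka, Zena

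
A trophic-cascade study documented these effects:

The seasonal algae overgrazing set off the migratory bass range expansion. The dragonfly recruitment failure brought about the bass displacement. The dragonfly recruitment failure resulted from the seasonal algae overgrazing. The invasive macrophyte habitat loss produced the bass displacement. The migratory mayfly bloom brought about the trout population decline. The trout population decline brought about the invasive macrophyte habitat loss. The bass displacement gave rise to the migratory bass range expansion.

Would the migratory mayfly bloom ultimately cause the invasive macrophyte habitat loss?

There is a causal chain: the migratory mayfly bloom → the trout population decline → the invasive macrophyte habitat loss.

Yes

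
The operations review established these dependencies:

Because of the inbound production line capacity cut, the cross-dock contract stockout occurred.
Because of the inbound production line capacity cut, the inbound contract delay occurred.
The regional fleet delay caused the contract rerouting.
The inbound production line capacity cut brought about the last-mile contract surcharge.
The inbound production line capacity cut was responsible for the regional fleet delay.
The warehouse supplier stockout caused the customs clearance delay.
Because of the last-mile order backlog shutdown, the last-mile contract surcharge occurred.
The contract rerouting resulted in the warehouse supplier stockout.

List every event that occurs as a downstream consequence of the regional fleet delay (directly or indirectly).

Direct effects: the contract rerouting.
2 steps out: the warehouse supplier stockout.
3 steps out: the customs clearance delay.
Not reachable from it: the inbound production line capacity cut, the last-mile contract surcharge, the inbound contract delay, the cross-dock contract stockout, the last-mile order backlog shutdown.

the contract rerouting, the customs clearance delay, the warehouse supplier stockout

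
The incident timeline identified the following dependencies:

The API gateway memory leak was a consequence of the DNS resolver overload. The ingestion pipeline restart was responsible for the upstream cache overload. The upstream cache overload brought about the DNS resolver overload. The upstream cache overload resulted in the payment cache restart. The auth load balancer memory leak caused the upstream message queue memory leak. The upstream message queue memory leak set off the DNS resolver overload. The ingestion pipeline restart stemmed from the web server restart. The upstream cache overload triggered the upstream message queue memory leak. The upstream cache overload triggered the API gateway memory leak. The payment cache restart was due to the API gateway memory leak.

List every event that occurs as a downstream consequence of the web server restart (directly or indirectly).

the API gateway memory leak, the DNS resolver overload, the ingestion pipeline restart, the payment cache restart, the upstream cache overload, the upstream message queue memory leak

Direct effects: the ingestion pipeline restart.
2 steps out: the upstream cache overload.
3 steps out: the upstream message queue memory leak, the DNS resolver overload, the API gateway memory leak, the payment cache restart.
Not reachable from it: the auth load balancer memory leak.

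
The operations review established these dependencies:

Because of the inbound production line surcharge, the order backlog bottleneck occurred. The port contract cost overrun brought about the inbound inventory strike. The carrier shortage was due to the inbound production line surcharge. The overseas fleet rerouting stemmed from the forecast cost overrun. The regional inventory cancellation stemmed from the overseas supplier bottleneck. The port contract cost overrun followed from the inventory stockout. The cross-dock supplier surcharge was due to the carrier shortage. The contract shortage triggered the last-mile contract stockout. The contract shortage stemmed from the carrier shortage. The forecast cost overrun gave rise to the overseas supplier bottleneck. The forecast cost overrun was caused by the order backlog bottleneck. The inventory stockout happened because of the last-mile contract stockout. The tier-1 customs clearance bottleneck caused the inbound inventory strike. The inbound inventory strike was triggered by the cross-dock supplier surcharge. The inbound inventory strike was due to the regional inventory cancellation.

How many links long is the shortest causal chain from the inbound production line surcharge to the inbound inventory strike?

Shortest chain: the inbound production line surcharge → the carrier shortage → the cross-dock supplier surcharge → the inbound inventory strike.

3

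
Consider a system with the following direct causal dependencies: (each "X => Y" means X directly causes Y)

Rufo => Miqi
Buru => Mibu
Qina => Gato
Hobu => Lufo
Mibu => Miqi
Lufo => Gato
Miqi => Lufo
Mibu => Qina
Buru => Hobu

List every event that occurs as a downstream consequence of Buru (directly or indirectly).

Direct effects: Hobu, Mibu.
2 steps out: Qina, Miqi, Lufo.
3 steps out: Gato.
Not reachable from it: Rufo.

Gato, Hobu, Lufo, Mibu, Miqi, Qina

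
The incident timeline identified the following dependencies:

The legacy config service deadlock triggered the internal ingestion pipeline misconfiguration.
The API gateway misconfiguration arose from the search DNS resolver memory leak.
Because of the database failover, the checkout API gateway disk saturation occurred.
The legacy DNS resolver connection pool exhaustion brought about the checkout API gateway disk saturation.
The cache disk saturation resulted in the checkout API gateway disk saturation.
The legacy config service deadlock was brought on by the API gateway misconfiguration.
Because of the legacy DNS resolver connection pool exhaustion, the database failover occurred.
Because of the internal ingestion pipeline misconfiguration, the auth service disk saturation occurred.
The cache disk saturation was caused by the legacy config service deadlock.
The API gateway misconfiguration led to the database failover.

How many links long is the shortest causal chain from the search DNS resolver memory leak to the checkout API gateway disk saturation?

3

Shortest chain: the search DNS resolver memory leak → the API gateway misconfiguration → the database failover → the checkout API gateway disk saturation.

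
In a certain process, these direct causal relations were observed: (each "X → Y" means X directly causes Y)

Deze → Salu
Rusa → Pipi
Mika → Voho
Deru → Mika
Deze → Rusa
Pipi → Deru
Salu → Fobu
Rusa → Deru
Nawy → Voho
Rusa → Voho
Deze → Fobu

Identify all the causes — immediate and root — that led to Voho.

Immediate causes of Voho: Rusa, Nawy, Mika.
Further upstream: Deze, Pipi, Deru.

Deru, Deze, Mika, Nawy, Pipi, Rusa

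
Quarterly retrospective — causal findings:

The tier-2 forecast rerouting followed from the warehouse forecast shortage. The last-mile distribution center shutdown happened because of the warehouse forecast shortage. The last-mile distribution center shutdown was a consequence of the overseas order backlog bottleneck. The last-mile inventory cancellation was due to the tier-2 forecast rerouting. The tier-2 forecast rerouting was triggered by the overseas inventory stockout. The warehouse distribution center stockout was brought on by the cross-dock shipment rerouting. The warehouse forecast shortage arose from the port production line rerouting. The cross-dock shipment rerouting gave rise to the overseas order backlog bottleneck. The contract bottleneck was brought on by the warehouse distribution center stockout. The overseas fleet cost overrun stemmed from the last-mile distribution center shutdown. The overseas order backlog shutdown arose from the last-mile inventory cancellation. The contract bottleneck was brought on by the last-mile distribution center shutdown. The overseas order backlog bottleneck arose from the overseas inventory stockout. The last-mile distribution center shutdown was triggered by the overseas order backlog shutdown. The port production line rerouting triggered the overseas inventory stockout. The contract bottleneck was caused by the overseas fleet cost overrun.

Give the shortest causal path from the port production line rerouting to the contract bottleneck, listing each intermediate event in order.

the port production line rerouting → the warehouse forecast shortage
the warehouse forecast shortage → the last-mile distribution center shutdown
the last-mile distribution center shutdown → the contract bottleneck
Length: 3 steps.

the port production line rerouting → the warehouse forecast shortage → the last-mile distribution center shutdown → the contract bottleneck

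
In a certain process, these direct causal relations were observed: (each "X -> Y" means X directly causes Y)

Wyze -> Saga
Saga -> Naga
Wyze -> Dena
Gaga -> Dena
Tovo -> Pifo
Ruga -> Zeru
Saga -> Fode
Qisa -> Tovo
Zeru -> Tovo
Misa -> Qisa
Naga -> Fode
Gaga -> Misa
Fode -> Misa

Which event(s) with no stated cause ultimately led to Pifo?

Tracing upstream from Pifo: Pifo ← Tovo ← Qisa ← Misa ← Gaga.
A separate upstream branch: Pifo ← Tovo ← Qisa ← Misa ← Fode ← Saga ← Wyze.
A separate upstream branch: Pifo ← Tovo ← Zeru ← Ruga.
Each of those chain origins has no stated cause.

Gaga, Ruga, Wyze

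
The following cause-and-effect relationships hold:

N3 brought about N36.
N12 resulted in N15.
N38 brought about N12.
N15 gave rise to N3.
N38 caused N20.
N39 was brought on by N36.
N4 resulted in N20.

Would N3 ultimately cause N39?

Yes

There is a causal chain: N3 → N36 → N39.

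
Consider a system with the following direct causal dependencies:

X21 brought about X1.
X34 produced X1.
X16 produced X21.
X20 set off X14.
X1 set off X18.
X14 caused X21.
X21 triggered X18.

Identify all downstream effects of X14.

Direct effects: X21.
2 steps out: X1, X18.
Not reachable from it: X20, X34, X16.

X1, X18, X21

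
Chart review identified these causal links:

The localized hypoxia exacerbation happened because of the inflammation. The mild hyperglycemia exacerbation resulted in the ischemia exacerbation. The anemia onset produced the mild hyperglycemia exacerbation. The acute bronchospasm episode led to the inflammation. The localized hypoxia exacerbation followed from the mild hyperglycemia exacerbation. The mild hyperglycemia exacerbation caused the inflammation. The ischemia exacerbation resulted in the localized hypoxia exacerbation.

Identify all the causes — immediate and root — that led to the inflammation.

the acute bronchospasm episode, the anemia onset, the mild hyperglycemia exacerbation

Immediate causes of the inflammation: the mild hyperglycemia exacerbation, the acute bronchospasm episode.
Further upstream: the anemia onset.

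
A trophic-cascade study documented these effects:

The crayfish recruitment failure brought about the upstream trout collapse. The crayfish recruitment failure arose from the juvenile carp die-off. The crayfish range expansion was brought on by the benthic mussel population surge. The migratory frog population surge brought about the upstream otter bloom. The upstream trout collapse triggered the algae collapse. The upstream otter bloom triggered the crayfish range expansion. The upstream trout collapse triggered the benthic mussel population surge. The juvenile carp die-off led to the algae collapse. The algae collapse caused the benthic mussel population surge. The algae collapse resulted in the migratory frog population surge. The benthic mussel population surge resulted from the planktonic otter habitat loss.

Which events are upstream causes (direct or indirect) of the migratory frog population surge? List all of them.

Immediate cause of the migratory frog population surge: the algae collapse.
Further upstream: the juvenile carp die-off, the crayfish recruitment failure, the upstream trout collapse.

the algae collapse, the crayfish recruitment failure, the juvenile carp die-off, the upstream trout collapse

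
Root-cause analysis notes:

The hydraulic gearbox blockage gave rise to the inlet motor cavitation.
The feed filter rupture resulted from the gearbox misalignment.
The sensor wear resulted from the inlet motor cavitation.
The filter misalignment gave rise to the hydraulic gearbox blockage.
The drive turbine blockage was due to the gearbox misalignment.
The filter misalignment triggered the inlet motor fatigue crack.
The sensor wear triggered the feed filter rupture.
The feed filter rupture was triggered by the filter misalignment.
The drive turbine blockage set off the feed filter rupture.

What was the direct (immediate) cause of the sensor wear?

Upstream contributors include the filter misalignment, the hydraulic gearbox blockage, but only the inlet motor cavitation feeds directly into the sensor wear.

the inlet motor cavitation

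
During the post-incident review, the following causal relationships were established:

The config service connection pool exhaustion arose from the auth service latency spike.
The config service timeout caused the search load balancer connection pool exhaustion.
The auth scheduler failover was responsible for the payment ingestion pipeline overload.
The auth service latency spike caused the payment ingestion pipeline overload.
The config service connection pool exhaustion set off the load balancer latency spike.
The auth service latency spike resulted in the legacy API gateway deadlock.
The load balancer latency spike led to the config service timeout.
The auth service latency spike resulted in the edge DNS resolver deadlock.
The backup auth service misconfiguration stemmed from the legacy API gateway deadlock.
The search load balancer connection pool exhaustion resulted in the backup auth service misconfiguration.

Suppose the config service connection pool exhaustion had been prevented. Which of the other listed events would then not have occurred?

the config service timeout, the load balancer latency spike, the search load balancer connection pool exhaustion

Downstream of the config service connection pool exhaustion: the load balancer latency spike, the config service timeout, the search load balancer connection pool exhaustion, the backup auth service misconfiguration.
Of those, still caused via another path: the backup auth service misconfiguration.
The remainder have no surviving cause.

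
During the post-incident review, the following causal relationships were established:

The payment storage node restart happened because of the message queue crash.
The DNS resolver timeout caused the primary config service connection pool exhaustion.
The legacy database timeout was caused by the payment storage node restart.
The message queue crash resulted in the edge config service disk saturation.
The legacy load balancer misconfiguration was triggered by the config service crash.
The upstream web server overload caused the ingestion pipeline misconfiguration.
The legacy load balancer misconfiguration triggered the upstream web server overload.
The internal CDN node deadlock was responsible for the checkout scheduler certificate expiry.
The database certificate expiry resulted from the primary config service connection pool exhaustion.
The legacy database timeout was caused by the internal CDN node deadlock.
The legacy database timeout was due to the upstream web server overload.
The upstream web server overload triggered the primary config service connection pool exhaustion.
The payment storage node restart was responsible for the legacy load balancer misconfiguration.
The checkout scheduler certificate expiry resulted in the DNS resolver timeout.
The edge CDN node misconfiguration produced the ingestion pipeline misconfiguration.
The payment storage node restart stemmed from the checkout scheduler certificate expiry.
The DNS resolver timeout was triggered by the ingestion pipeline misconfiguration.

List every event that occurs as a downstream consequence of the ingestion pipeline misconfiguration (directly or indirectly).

the DNS resolver timeout, the database certificate expiry, the primary config service connection pool exhaustion

Direct effects: the DNS resolver timeout.
2 steps out: the primary config service connection pool exhaustion.
3 steps out: the database certificate expiry.
Not reachable from it: the edge CDN node misconfiguration, the internal CDN node deadlock, the config service crash, the message queue crash, the checkout scheduler certificate expiry, the edge config service disk saturation, the payment storage node restart, the legacy load balancer misconfiguration, the upstream web server overload, the legacy database timeout.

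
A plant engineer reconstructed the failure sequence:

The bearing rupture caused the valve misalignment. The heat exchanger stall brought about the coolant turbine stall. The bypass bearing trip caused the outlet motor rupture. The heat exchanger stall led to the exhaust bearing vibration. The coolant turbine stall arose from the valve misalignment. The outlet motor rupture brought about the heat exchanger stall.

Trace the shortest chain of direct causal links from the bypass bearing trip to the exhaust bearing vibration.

the bypass bearing trip → the outlet motor rupture
the outlet motor rupture → the heat exchanger stall
the heat exchanger stall → the exhaust bearing vibration
Length: 3 steps.

the bypass bearing trip → the outlet motor rupture → the heat exchanger stall → the exhaust bearing vibration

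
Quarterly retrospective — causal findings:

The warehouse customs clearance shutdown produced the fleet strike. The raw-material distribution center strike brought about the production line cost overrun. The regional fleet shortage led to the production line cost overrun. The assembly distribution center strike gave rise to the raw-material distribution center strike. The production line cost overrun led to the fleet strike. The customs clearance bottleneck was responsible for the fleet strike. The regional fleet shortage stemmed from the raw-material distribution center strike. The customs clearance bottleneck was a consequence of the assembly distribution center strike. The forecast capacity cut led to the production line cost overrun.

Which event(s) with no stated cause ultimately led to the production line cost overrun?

the assembly distribution center strike, the forecast capacity cut

Tracing upstream from the production line cost overrun: the production line cost overrun ← the forecast capacity cut.
A separate upstream branch: the production line cost overrun ← the raw-material distribution center strike ← the assembly distribution center strike.
Each of those chain origins has no stated cause.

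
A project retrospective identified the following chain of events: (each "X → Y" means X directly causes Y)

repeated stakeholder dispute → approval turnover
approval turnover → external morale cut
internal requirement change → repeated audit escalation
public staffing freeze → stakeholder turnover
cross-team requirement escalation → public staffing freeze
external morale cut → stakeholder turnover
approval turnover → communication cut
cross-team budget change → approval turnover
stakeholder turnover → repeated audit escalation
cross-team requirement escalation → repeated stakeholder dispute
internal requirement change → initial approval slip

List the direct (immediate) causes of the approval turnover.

the cross-team budget change, the repeated stakeholder dispute

Upstream contributors include the cross-team requirement escalation, but only the cross-team budget change, the repeated stakeholder dispute feed directly into the approval turnover.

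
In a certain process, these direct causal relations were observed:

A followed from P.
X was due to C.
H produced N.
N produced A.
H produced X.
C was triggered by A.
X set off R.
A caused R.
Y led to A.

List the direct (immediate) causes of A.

Upstream contributors include H, but only N, P, Y feed directly into A.

N, P, Y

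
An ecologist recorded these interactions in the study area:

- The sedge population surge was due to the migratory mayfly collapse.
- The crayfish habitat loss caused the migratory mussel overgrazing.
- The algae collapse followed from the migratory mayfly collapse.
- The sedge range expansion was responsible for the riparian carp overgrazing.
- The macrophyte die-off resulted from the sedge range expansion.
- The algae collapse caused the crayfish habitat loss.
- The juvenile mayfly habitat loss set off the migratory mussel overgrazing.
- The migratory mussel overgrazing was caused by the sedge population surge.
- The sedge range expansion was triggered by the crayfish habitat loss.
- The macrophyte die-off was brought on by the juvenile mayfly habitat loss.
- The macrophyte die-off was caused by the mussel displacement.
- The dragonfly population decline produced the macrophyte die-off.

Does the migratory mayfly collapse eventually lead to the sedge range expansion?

Yes

There is a causal chain: the migratory mayfly collapse → the algae collapse → the crayfish habitat loss → the sedge range expansion.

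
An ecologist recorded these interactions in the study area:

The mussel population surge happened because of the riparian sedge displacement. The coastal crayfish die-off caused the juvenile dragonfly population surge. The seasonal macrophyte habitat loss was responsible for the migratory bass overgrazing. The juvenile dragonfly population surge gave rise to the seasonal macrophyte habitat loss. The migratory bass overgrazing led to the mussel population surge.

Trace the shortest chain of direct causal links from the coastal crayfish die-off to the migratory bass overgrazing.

the coastal crayfish die-off → the juvenile dragonfly population surge → the seasonal macrophyte habitat loss → the migratory bass overgrazing

the coastal crayfish die-off → the juvenile dragonfly population surge
the juvenile dragonfly population surge → the seasonal macrophyte habitat loss
the seasonal macrophyte habitat loss → the migratory bass overgrazing
Length: 3 steps.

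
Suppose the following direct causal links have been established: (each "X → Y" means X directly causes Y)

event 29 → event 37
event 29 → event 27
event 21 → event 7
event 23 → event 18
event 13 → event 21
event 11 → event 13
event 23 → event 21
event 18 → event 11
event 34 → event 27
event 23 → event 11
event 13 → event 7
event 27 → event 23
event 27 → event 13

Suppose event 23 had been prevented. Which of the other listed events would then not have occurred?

event 11, event 18

Downstream of event 23: event 18, event 11, event 13, event 21, event 7.
Of those, still caused via another path: event 13, event 21, event 7.
The remainder have no surviving cause.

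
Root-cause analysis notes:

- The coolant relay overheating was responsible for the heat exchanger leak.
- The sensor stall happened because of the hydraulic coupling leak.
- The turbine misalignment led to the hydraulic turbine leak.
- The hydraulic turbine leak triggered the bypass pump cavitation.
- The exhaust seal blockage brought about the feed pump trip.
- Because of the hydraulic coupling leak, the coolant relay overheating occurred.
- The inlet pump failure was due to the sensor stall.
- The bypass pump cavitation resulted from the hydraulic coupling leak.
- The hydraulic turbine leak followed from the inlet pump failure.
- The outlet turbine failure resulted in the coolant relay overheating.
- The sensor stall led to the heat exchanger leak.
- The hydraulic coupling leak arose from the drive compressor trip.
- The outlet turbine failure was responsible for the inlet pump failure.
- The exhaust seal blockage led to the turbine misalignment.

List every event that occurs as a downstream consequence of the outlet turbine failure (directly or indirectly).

the bypass pump cavitation, the coolant relay overheating, the heat exchanger leak, the hydraulic turbine leak, the inlet pump failure

Direct effects: the inlet pump failure, the coolant relay overheating.
2 steps out: the hydraulic turbine leak, the heat exchanger leak.
3 steps out: the bypass pump cavitation.
Not reachable from it: the exhaust seal blockage, the feed pump trip, the turbine misalignment, the drive compressor trip, the hydraulic coupling leak, the sensor stall.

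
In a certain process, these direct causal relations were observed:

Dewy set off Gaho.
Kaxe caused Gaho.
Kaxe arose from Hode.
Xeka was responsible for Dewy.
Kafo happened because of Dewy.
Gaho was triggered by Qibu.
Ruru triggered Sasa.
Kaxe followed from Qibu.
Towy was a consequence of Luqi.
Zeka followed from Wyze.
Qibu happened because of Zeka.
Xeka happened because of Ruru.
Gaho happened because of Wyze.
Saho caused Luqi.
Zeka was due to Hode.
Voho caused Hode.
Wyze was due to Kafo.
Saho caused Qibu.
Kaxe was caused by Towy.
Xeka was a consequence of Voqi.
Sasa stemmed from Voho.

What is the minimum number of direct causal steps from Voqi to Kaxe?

7

Shortest chain: Voqi → Xeka → Dewy → Kafo → Wyze → Zeka → Qibu → Kaxe.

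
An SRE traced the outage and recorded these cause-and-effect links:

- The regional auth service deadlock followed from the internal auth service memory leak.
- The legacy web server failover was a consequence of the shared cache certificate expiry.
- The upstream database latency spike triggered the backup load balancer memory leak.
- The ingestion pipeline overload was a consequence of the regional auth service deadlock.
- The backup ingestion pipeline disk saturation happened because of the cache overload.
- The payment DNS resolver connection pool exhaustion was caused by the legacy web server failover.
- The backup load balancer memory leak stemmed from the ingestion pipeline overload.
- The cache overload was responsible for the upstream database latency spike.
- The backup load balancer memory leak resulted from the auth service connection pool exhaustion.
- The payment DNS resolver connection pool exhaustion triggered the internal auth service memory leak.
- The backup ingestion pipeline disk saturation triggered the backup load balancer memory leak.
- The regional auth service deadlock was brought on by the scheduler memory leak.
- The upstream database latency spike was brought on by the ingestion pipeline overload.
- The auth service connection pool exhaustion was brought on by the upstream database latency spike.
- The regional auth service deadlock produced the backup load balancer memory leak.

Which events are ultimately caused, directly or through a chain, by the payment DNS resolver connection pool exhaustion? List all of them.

the auth service connection pool exhaustion, the backup load balancer memory leak, the ingestion pipeline overload, the internal auth service memory leak, the regional auth service deadlock, the upstream database latency spike

Direct effects: the internal auth service memory leak.
2 steps out: the regional auth service deadlock.
3 steps out: the ingestion pipeline overload, the backup load balancer memory leak.
4 steps out: the upstream database latency spike.
5 steps out: the auth service connection pool exhaustion.
Not reachable from it: the shared cache certificate expiry, the legacy web server failover, the scheduler memory leak, the cache overload, the backup ingestion pipeline disk saturation.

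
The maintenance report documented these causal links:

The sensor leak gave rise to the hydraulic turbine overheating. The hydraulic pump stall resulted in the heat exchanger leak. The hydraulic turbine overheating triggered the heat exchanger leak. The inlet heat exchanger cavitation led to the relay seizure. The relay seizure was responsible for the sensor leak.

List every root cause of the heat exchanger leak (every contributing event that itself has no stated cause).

the hydraulic pump stall, the inlet heat exchanger cavitation

Tracing upstream from the heat exchanger leak: the heat exchanger leak ← the hydraulic pump stall.
A separate upstream branch: the heat exchanger leak ← the hydraulic turbine overheating ← the sensor leak ← the relay seizure ← the inlet heat exchanger cavitation.
Each of those chain origins has no stated cause.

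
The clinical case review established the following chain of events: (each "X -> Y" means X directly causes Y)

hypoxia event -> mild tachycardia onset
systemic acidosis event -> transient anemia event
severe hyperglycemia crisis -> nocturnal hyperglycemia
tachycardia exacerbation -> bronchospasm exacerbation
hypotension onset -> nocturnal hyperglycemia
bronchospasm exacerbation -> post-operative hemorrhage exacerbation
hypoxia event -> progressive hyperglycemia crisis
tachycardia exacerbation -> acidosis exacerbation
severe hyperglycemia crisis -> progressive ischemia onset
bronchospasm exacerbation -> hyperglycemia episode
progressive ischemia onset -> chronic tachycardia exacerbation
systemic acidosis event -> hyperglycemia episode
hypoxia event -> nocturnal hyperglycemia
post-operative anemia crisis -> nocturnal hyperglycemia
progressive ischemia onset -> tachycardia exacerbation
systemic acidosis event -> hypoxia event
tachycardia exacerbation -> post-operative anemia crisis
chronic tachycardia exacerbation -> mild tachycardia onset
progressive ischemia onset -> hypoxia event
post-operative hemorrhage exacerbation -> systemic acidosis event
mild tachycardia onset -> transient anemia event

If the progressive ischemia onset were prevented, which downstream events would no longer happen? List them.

the acidosis exacerbation, the bronchospasm exacerbation, the chronic tachycardia exacerbation, the hyperglycemia episode, the hypoxia event, the mild tachycardia onset, the post-operative anemia crisis, the post-operative hemorrhage exacerbation, the progressive hyperglycemia crisis, the systemic acidosis event, the tachycardia exacerbation, the transient anemia event

Downstream of the progressive ischemia onset: the tachycardia exacerbation, the bronchospasm exacerbation, the acidosis exacerbation, the post-operative hemorrhage exacerbation, the post-operative anemia crisis, the systemic acidosis event, the hypoxia event, the hyperglycemia episode, the nocturnal hyperglycemia, the progressive hyperglycemia crisis, the chronic tachycardia exacerbation, the mild tachycardia onset, the transient anemia event.
Of those, still caused via another path: the nocturnal hyperglycemia.
The remainder have no surviving cause.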